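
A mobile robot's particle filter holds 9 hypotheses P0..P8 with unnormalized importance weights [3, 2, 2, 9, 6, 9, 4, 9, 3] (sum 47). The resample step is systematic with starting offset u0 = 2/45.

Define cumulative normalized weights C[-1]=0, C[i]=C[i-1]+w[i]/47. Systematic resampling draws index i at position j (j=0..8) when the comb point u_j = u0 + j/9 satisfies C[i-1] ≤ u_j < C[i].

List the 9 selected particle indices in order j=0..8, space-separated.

C = [3/47, 5/47, 7/47, 16/47, 22/47, 31/47, 35/47, 44/47, 1]
j=0: u_0=2/45 ∈ [0, 3/47) → index 0
j=1: u_1=7/45 ∈ [7/47, 16/47) → index 3
j=2: u_2=4/15 ∈ [7/47, 16/47) → index 3
j=3: u_3=17/45 ∈ [16/47, 22/47) → index 4
j=4: u_4=22/45 ∈ [22/47, 31/47) → index 5
j=5: u_5=3/5 ∈ [22/47, 31/47) → index 5
j=6: u_6=32/45 ∈ [31/47, 35/47) → index 6
j=7: u_7=37/45 ∈ [35/47, 44/47) → index 7
j=8: u_8=14/15 ∈ [35/47, 44/47) → index 7

0 3 3 4 5 5 6 7 7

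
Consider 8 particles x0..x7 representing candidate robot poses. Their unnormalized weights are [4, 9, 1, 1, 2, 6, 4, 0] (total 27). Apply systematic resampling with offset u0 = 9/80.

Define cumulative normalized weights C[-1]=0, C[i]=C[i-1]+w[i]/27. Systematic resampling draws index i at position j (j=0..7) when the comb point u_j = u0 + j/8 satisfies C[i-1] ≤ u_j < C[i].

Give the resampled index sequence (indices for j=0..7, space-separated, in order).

C = [4/27, 13/27, 14/27, 5/9, 17/27, 23/27, 1, 1]
j=0: u_0=9/80 ∈ [0, 4/27) → index 0
j=1: u_1=19/80 ∈ [4/27, 13/27) → index 1
j=2: u_2=29/80 ∈ [4/27, 13/27) → index 1
j=3: u_3=39/80 ∈ [13/27, 14/27) → index 2
j=4: u_4=49/80 ∈ [5/9, 17/27) → index 4
j=5: u_5=59/80 ∈ [17/27, 23/27) → index 5
j=6: u_6=69/80 ∈ [23/27, 1) → index 6
j=7: u_7=79/80 ∈ [23/27, 1) → index 6

0 1 1 2 4 5 6 6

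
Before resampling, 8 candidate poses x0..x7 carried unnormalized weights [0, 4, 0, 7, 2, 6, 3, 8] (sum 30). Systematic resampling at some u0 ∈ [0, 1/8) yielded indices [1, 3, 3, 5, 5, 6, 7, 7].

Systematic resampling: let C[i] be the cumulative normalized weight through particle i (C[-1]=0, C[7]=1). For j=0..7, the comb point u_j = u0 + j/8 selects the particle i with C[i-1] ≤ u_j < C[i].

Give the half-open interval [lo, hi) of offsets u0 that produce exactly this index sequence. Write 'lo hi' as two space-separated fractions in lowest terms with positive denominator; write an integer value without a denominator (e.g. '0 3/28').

C = [0, 2/15, 2/15, 11/30, 13/30, 19/30, 11/15, 1]
j=0 picked index 1: u0 ∈ [0, 2/15)
j=1 picked index 3: u0 ∈ [1/120, 29/120)
j=2 picked index 3: u0 ∈ [-7/60, 7/60)
j=3 picked index 5: u0 ∈ [7/120, 31/120)
j=4 picked index 5: u0 ∈ [-1/15, 2/15)
j=5 picked index 6: u0 ∈ [1/120, 13/120)
j=6 picked index 7: u0 ∈ [-1/60, 1/4)
j=7 picked index 7: u0 ∈ [-17/120, 1/8)
intersection: [7/120, 13/120)

7/120 13/120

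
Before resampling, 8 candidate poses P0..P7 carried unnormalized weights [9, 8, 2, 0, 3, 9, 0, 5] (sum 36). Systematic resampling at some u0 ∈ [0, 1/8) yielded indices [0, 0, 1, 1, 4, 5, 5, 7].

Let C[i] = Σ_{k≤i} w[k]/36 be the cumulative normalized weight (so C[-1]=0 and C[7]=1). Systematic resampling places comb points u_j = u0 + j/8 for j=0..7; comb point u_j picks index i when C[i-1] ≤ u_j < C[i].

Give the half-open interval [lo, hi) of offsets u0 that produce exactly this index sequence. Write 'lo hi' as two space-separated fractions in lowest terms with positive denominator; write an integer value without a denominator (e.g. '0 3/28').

1/36 7/72

C = [1/4, 17/36, 19/36, 19/36, 11/18, 31/36, 31/36, 1]
j=0 picked index 0: u0 ∈ [0, 1/4)
j=1 picked index 0: u0 ∈ [-1/8, 1/8)
j=2 picked index 1: u0 ∈ [0, 2/9)
j=3 picked index 1: u0 ∈ [-1/8, 7/72)
j=4 picked index 4: u0 ∈ [1/36, 1/9)
j=5 picked index 5: u0 ∈ [-1/72, 17/72)
j=6 picked index 5: u0 ∈ [-5/36, 1/9)
j=7 picked index 7: u0 ∈ [-1/72, 1/8)
intersection: [1/36, 7/72)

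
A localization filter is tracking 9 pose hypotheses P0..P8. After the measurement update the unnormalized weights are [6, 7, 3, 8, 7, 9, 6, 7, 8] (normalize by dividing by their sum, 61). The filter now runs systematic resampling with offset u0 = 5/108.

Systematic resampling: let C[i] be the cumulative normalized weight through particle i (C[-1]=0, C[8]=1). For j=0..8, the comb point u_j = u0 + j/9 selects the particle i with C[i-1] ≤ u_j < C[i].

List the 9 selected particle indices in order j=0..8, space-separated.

0 1 3 3 4 5 6 7 8

C = [6/61, 13/61, 16/61, 24/61, 31/61, 40/61, 46/61, 53/61, 1]
j=0: u_0=5/108 ∈ [0, 6/61) → index 0
j=1: u_1=17/108 ∈ [6/61, 13/61) → index 1
j=2: u_2=29/108 ∈ [16/61, 24/61) → index 3
j=3: u_3=41/108 ∈ [16/61, 24/61) → index 3
j=4: u_4=53/108 ∈ [24/61, 31/61) → index 4
j=5: u_5=65/108 ∈ [31/61, 40/61) → index 5
j=6: u_6=77/108 ∈ [40/61, 46/61) → index 6
j=7: u_7=89/108 ∈ [46/61, 53/61) → index 7
j=8: u_8=101/108 ∈ [53/61, 1) → index 8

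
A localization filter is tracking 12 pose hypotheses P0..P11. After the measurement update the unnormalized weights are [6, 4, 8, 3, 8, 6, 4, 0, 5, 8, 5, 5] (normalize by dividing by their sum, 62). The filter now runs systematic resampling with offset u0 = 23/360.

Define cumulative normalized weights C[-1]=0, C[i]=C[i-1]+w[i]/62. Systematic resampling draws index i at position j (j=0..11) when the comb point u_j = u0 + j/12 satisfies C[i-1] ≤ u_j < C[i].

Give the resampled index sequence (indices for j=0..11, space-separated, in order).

0 1 2 3 4 5 5 8 9 9 10 11

C = [3/31, 5/31, 9/31, 21/62, 29/62, 35/62, 39/62, 39/62, 22/31, 26/31, 57/62, 1]
j=0: u_0=23/360 ∈ [0, 3/31) → index 0
j=1: u_1=53/360 ∈ [3/31, 5/31) → index 1
j=2: u_2=83/360 ∈ [5/31, 9/31) → index 2
j=3: u_3=113/360 ∈ [9/31, 21/62) → index 3
j=4: u_4=143/360 ∈ [21/62, 29/62) → index 4
j=5: u_5=173/360 ∈ [29/62, 35/62) → index 5
j=6: u_6=203/360 ∈ [29/62, 35/62) → index 5
j=7: u_7=233/360 ∈ [39/62, 22/31) → index 8
j=8: u_8=263/360 ∈ [22/31, 26/31) → index 9
j=9: u_9=293/360 ∈ [22/31, 26/31) → index 9
j=10: u_10=323/360 ∈ [26/31, 57/62) → index 10
j=11: u_11=353/360 ∈ [57/62, 1) → index 11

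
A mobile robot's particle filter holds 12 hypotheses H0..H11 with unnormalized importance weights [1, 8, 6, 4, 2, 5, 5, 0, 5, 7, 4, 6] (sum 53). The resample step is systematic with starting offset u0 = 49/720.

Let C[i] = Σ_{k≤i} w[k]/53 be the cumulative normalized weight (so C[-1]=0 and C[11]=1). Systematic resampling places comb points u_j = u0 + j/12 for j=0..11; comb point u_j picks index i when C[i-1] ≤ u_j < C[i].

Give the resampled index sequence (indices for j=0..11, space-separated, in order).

C = [1/53, 9/53, 15/53, 19/53, 21/53, 26/53, 31/53, 31/53, 36/53, 43/53, 47/53, 1]
j=0: u_0=49/720 ∈ [1/53, 9/53) → index 1
j=1: u_1=109/720 ∈ [1/53, 9/53) → index 1
j=2: u_2=169/720 ∈ [9/53, 15/53) → index 2
j=3: u_3=229/720 ∈ [15/53, 19/53) → index 3
j=4: u_4=289/720 ∈ [21/53, 26/53) → index 5
j=5: u_5=349/720 ∈ [21/53, 26/53) → index 5
j=6: u_6=409/720 ∈ [26/53, 31/53) → index 6
j=7: u_7=469/720 ∈ [31/53, 36/53) → index 8
j=8: u_8=529/720 ∈ [36/53, 43/53) → index 9
j=9: u_9=589/720 ∈ [43/53, 47/53) → index 10
j=10: u_10=649/720 ∈ [47/53, 1) → index 11
j=11: u_11=709/720 ∈ [47/53, 1) → index 11

1 1 2 3 5 5 6 8 9 10 11 11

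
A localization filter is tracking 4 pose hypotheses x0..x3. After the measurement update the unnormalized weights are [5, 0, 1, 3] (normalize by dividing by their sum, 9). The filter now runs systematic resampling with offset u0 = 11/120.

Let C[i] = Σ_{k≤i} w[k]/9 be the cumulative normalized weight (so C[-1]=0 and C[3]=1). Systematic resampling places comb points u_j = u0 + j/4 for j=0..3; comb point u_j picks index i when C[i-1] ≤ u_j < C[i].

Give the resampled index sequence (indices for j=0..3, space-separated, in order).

0 0 2 3

C = [5/9, 5/9, 2/3, 1]
j=0: u_0=11/120 ∈ [0, 5/9) → index 0
j=1: u_1=41/120 ∈ [0, 5/9) → index 0
j=2: u_2=71/120 ∈ [5/9, 2/3) → index 2
j=3: u_3=101/120 ∈ [2/3, 1) → index 3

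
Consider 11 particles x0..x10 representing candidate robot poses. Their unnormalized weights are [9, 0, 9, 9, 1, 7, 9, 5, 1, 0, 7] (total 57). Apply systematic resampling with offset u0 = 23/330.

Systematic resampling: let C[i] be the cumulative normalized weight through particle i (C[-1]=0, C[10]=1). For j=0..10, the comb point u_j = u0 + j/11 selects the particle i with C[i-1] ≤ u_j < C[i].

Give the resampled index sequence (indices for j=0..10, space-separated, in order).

C = [3/19, 3/19, 6/19, 9/19, 28/57, 35/57, 44/57, 49/57, 50/57, 50/57, 1]
j=0: u_0=23/330 ∈ [0, 3/19) → index 0
j=1: u_1=53/330 ∈ [3/19, 6/19) → index 2
j=2: u_2=83/330 ∈ [3/19, 6/19) → index 2
j=3: u_3=113/330 ∈ [6/19, 9/19) → index 3
j=4: u_4=13/30 ∈ [6/19, 9/19) → index 3
j=5: u_5=173/330 ∈ [28/57, 35/57) → index 5
j=6: u_6=203/330 ∈ [35/57, 44/57) → index 6
j=7: u_7=233/330 ∈ [35/57, 44/57) → index 6
j=8: u_8=263/330 ∈ [44/57, 49/57) → index 7
j=9: u_9=293/330 ∈ [50/57, 1) → index 10
j=10: u_10=323/330 ∈ [50/57, 1) → index 10

0 2 2 3 3 5 6 6 7 10 10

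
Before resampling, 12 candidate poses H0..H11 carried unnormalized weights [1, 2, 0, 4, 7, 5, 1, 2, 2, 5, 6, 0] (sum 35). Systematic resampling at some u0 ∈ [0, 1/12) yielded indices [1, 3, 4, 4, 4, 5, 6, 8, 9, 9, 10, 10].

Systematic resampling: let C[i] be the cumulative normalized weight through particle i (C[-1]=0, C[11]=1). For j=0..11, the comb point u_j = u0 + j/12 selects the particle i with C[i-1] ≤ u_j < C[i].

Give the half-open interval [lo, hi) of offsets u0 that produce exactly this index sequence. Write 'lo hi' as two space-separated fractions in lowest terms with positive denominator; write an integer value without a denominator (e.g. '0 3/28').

C = [1/35, 3/35, 3/35, 1/5, 2/5, 19/35, 4/7, 22/35, 24/35, 29/35, 1, 1]
j=0 picked index 1: u0 ∈ [1/35, 3/35)
j=1 picked index 3: u0 ∈ [1/420, 7/60)
j=2 picked index 4: u0 ∈ [1/30, 7/30)
j=3 picked index 4: u0 ∈ [-1/20, 3/20)
j=4 picked index 4: u0 ∈ [-2/15, 1/15)
j=5 picked index 5: u0 ∈ [-1/60, 53/420)
j=6 picked index 6: u0 ∈ [3/70, 1/14)
j=7 picked index 8: u0 ∈ [19/420, 43/420)
j=8 picked index 9: u0 ∈ [2/105, 17/105)
j=9 picked index 9: u0 ∈ [-9/140, 11/140)
j=10 picked index 10: u0 ∈ [-1/210, 1/6)
j=11 picked index 10: u0 ∈ [-37/420, 1/12)
intersection: [19/420, 1/15)

19/420 1/15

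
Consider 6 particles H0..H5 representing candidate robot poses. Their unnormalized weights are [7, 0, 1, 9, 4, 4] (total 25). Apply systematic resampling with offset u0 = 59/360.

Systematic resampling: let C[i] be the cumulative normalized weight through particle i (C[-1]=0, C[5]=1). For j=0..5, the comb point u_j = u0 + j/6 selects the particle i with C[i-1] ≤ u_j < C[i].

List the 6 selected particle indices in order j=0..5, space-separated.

C = [7/25, 7/25, 8/25, 17/25, 21/25, 1]
j=0: u_0=59/360 ∈ [0, 7/25) → index 0
j=1: u_1=119/360 ∈ [8/25, 17/25) → index 3
j=2: u_2=179/360 ∈ [8/25, 17/25) → index 3
j=3: u_3=239/360 ∈ [8/25, 17/25) → index 3
j=4: u_4=299/360 ∈ [17/25, 21/25) → index 4
j=5: u_5=359/360 ∈ [21/25, 1) → index 5

0 3 3 3 4 5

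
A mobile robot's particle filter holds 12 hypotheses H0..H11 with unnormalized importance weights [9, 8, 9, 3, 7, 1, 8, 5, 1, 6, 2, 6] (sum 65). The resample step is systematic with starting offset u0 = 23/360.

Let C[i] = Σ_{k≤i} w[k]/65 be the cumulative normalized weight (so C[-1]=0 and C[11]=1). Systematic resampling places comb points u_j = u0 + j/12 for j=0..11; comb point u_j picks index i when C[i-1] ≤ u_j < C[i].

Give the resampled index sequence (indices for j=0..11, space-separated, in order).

0 1 1 2 2 4 5 6 7 9 10 11

C = [9/65, 17/65, 2/5, 29/65, 36/65, 37/65, 9/13, 10/13, 51/65, 57/65, 59/65, 1]
j=0: u_0=23/360 ∈ [0, 9/65) → index 0
j=1: u_1=53/360 ∈ [9/65, 17/65) → index 1
j=2: u_2=83/360 ∈ [9/65, 17/65) → index 1
j=3: u_3=113/360 ∈ [17/65, 2/5) → index 2
j=4: u_4=143/360 ∈ [17/65, 2/5) → index 2
j=5: u_5=173/360 ∈ [29/65, 36/65) → index 4
j=6: u_6=203/360 ∈ [36/65, 37/65) → index 5
j=7: u_7=233/360 ∈ [37/65, 9/13) → index 6
j=8: u_8=263/360 ∈ [9/13, 10/13) → index 7
j=9: u_9=293/360 ∈ [51/65, 57/65) → index 9
j=10: u_10=323/360 ∈ [57/65, 59/65) → index 10
j=11: u_11=353/360 ∈ [59/65, 1) → index 11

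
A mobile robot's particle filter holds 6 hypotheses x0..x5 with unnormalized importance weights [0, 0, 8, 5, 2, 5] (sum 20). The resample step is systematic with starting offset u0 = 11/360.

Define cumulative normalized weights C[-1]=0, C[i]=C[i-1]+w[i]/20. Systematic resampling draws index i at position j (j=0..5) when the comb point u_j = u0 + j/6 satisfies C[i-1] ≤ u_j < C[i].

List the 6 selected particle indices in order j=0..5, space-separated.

2 2 2 3 4 5

C = [0, 0, 2/5, 13/20, 3/4, 1]
j=0: u_0=11/360 ∈ [0, 2/5) → index 2
j=1: u_1=71/360 ∈ [0, 2/5) → index 2
j=2: u_2=131/360 ∈ [0, 2/5) → index 2
j=3: u_3=191/360 ∈ [2/5, 13/20) → index 3
j=4: u_4=251/360 ∈ [13/20, 3/4) → index 4
j=5: u_5=311/360 ∈ [3/4, 1) → index 5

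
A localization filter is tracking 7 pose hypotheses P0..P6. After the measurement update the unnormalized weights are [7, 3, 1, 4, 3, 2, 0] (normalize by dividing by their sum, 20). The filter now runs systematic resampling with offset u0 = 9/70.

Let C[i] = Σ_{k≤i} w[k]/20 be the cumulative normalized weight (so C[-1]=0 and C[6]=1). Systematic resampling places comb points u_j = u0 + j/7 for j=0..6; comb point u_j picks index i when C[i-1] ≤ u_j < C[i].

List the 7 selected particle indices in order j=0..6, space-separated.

0 0 1 3 3 4 5

C = [7/20, 1/2, 11/20, 3/4, 9/10, 1, 1]
j=0: u_0=9/70 ∈ [0, 7/20) → index 0
j=1: u_1=19/70 ∈ [0, 7/20) → index 0
j=2: u_2=29/70 ∈ [7/20, 1/2) → index 1
j=3: u_3=39/70 ∈ [11/20, 3/4) → index 3
j=4: u_4=7/10 ∈ [11/20, 3/4) → index 3
j=5: u_5=59/70 ∈ [3/4, 9/10) → index 4
j=6: u_6=69/70 ∈ [9/10, 1) → index 5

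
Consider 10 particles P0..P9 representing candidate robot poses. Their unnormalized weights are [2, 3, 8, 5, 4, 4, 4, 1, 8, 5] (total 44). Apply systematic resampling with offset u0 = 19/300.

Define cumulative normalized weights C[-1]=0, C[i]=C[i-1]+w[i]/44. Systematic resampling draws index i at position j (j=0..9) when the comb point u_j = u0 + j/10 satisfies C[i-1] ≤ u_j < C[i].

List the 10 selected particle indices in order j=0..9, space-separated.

C = [1/22, 5/44, 13/44, 9/22, 1/2, 13/22, 15/22, 31/44, 39/44, 1]
j=0: u_0=19/300 ∈ [1/22, 5/44) → index 1
j=1: u_1=49/300 ∈ [5/44, 13/44) → index 2
j=2: u_2=79/300 ∈ [5/44, 13/44) → index 2
j=3: u_3=109/300 ∈ [13/44, 9/22) → index 3
j=4: u_4=139/300 ∈ [9/22, 1/2) → index 4
j=5: u_5=169/300 ∈ [1/2, 13/22) → index 5
j=6: u_6=199/300 ∈ [13/22, 15/22) → index 6
j=7: u_7=229/300 ∈ [31/44, 39/44) → index 8
j=8: u_8=259/300 ∈ [31/44, 39/44) → index 8
j=9: u_9=289/300 ∈ [39/44, 1) → index 9

1 2 2 3 4 5 6 8 8 9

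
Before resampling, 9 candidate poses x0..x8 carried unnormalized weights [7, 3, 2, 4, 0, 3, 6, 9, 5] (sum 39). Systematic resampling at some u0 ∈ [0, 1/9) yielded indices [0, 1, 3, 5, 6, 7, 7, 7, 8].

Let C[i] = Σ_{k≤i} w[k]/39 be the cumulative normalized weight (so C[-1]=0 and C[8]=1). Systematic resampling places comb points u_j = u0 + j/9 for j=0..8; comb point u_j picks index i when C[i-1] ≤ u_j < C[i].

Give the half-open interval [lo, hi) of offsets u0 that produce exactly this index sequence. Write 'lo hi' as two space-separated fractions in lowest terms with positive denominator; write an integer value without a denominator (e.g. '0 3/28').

10/117 11/117

C = [7/39, 10/39, 4/13, 16/39, 16/39, 19/39, 25/39, 34/39, 1]
j=0 picked index 0: u0 ∈ [0, 7/39)
j=1 picked index 1: u0 ∈ [8/117, 17/117)
j=2 picked index 3: u0 ∈ [10/117, 22/117)
j=3 picked index 5: u0 ∈ [1/13, 2/13)
j=4 picked index 6: u0 ∈ [5/117, 23/117)
j=5 picked index 7: u0 ∈ [10/117, 37/117)
j=6 picked index 7: u0 ∈ [-1/39, 8/39)
j=7 picked index 7: u0 ∈ [-16/117, 11/117)
j=8 picked index 8: u0 ∈ [-2/117, 1/9)
intersection: [10/117, 11/117)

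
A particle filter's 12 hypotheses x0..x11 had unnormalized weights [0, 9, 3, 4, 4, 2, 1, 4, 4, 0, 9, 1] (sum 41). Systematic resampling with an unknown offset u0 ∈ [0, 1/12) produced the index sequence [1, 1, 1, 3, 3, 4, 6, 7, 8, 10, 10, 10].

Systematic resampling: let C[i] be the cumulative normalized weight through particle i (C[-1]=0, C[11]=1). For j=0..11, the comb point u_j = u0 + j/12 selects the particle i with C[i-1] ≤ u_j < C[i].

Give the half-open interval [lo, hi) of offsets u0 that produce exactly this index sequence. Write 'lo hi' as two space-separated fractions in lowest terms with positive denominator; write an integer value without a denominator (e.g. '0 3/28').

7/164 13/246

C = [0, 9/41, 12/41, 16/41, 20/41, 22/41, 23/41, 27/41, 31/41, 31/41, 40/41, 1]
j=0 picked index 1: u0 ∈ [0, 9/41)
j=1 picked index 1: u0 ∈ [-1/12, 67/492)
j=2 picked index 1: u0 ∈ [-1/6, 13/246)
j=3 picked index 3: u0 ∈ [7/164, 23/164)
j=4 picked index 3: u0 ∈ [-5/123, 7/123)
j=5 picked index 4: u0 ∈ [-13/492, 35/492)
j=6 picked index 6: u0 ∈ [3/82, 5/82)
j=7 picked index 7: u0 ∈ [-11/492, 37/492)
j=8 picked index 8: u0 ∈ [-1/123, 11/123)
j=9 picked index 10: u0 ∈ [1/164, 37/164)
j=10 picked index 10: u0 ∈ [-19/246, 35/246)
j=11 picked index 10: u0 ∈ [-79/492, 29/492)
intersection: [7/164, 13/246)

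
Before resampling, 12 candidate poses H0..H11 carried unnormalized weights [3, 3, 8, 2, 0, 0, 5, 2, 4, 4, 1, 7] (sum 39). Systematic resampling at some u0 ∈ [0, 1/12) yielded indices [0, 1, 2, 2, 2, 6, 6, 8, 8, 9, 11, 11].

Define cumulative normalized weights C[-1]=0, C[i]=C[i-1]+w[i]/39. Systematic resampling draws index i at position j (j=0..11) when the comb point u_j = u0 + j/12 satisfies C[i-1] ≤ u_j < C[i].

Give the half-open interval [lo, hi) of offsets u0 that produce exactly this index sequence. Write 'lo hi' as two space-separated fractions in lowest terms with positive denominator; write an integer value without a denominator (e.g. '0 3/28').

C = [1/13, 2/13, 14/39, 16/39, 16/39, 16/39, 7/13, 23/39, 9/13, 31/39, 32/39, 1]
j=0 picked index 0: u0 ∈ [0, 1/13)
j=1 picked index 1: u0 ∈ [-1/156, 11/156)
j=2 picked index 2: u0 ∈ [-1/78, 5/26)
j=3 picked index 2: u0 ∈ [-5/52, 17/156)
j=4 picked index 2: u0 ∈ [-7/39, 1/39)
j=5 picked index 6: u0 ∈ [-1/156, 19/156)
j=6 picked index 6: u0 ∈ [-7/78, 1/26)
j=7 picked index 8: u0 ∈ [1/156, 17/156)
j=8 picked index 8: u0 ∈ [-1/13, 1/39)
j=9 picked index 9: u0 ∈ [-3/52, 7/156)
j=10 picked index 11: u0 ∈ [-1/78, 1/6)
j=11 picked index 11: u0 ∈ [-5/52, 1/12)
intersection: [1/156, 1/39)

1/156 1/39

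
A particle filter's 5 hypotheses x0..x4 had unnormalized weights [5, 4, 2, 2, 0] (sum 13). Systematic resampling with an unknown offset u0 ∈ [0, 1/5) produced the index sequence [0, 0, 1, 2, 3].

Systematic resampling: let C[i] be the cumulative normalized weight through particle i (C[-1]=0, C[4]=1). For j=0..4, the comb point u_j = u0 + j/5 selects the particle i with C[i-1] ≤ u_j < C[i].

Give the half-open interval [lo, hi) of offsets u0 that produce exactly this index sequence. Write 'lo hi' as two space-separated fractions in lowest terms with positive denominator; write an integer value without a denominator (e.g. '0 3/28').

6/65 12/65

C = [5/13, 9/13, 11/13, 1, 1]
j=0 picked index 0: u0 ∈ [0, 5/13)
j=1 picked index 0: u0 ∈ [-1/5, 12/65)
j=2 picked index 1: u0 ∈ [-1/65, 19/65)
j=3 picked index 2: u0 ∈ [6/65, 16/65)
j=4 picked index 3: u0 ∈ [3/65, 1/5)
intersection: [6/65, 12/65)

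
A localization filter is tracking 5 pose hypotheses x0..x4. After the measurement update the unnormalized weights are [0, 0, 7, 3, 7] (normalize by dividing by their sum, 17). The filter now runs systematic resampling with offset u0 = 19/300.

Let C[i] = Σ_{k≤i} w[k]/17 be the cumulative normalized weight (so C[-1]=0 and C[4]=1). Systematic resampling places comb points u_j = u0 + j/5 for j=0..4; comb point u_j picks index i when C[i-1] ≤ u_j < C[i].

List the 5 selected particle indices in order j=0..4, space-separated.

2 2 3 4 4

C = [0, 0, 7/17, 10/17, 1]
j=0: u_0=19/300 ∈ [0, 7/17) → index 2
j=1: u_1=79/300 ∈ [0, 7/17) → index 2
j=2: u_2=139/300 ∈ [7/17, 10/17) → index 3
j=3: u_3=199/300 ∈ [10/17, 1) → index 4
j=4: u_4=259/300 ∈ [10/17, 1) → index 4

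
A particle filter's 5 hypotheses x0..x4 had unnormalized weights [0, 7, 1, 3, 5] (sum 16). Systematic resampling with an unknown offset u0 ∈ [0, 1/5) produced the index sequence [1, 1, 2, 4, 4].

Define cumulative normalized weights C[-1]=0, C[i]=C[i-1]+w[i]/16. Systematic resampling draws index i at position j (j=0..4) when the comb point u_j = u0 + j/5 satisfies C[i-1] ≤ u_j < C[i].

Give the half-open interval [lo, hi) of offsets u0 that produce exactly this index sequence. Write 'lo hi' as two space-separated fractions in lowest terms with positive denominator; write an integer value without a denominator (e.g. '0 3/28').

C = [0, 7/16, 1/2, 11/16, 1]
j=0 picked index 1: u0 ∈ [0, 7/16)
j=1 picked index 1: u0 ∈ [-1/5, 19/80)
j=2 picked index 2: u0 ∈ [3/80, 1/10)
j=3 picked index 4: u0 ∈ [7/80, 2/5)
j=4 picked index 4: u0 ∈ [-9/80, 1/5)
intersection: [7/80, 1/10)

7/80 1/10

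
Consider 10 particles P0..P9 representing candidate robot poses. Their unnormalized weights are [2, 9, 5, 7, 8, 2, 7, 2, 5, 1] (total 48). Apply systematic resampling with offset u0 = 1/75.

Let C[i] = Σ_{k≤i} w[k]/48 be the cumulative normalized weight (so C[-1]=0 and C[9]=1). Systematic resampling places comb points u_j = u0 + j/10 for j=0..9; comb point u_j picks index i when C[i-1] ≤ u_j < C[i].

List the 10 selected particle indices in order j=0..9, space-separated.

C = [1/24, 11/48, 1/3, 23/48, 31/48, 11/16, 5/6, 7/8, 47/48, 1]
j=0: u_0=1/75 ∈ [0, 1/24) → index 0
j=1: u_1=17/150 ∈ [1/24, 11/48) → index 1
j=2: u_2=16/75 ∈ [1/24, 11/48) → index 1
j=3: u_3=47/150 ∈ [11/48, 1/3) → index 2
j=4: u_4=31/75 ∈ [1/3, 23/48) → index 3
j=5: u_5=77/150 ∈ [23/48, 31/48) → index 4
j=6: u_6=46/75 ∈ [23/48, 31/48) → index 4
j=7: u_7=107/150 ∈ [11/16, 5/6) → index 6
j=8: u_8=61/75 ∈ [11/16, 5/6) → index 6
j=9: u_9=137/150 ∈ [7/8, 47/48) → index 8

0 1 1 2 3 4 4 6 6 8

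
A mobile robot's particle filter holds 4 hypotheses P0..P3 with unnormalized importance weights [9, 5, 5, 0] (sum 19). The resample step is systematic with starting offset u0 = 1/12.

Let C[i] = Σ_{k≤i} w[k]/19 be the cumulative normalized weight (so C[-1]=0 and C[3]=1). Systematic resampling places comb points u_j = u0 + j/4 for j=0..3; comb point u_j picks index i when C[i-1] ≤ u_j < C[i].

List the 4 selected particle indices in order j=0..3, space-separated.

C = [9/19, 14/19, 1, 1]
j=0: u_0=1/12 ∈ [0, 9/19) → index 0
j=1: u_1=1/3 ∈ [0, 9/19) → index 0
j=2: u_2=7/12 ∈ [9/19, 14/19) → index 1
j=3: u_3=5/6 ∈ [14/19, 1) → index 2

0 0 1 2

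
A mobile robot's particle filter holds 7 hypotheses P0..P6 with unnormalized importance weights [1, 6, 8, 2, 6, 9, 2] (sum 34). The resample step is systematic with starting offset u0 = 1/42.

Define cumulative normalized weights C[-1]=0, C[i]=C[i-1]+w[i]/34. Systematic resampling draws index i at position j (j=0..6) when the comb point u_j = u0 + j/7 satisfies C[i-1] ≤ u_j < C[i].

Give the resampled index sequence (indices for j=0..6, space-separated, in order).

C = [1/34, 7/34, 15/34, 1/2, 23/34, 16/17, 1]
j=0: u_0=1/42 ∈ [0, 1/34) → index 0
j=1: u_1=1/6 ∈ [1/34, 7/34) → index 1
j=2: u_2=13/42 ∈ [7/34, 15/34) → index 2
j=3: u_3=19/42 ∈ [15/34, 1/2) → index 3
j=4: u_4=25/42 ∈ [1/2, 23/34) → index 4
j=5: u_5=31/42 ∈ [23/34, 16/17) → index 5
j=6: u_6=37/42 ∈ [23/34, 16/17) → index 5

0 1 2 3 4 5 5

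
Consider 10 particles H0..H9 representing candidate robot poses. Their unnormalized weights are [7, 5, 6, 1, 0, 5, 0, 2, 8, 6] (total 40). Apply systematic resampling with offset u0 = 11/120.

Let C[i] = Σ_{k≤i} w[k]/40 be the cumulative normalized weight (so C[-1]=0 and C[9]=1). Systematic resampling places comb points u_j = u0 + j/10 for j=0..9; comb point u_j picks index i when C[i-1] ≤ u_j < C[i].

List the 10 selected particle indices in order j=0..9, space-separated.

0 1 1 2 5 5 8 8 9 9

C = [7/40, 3/10, 9/20, 19/40, 19/40, 3/5, 3/5, 13/20, 17/20, 1]
j=0: u_0=11/120 ∈ [0, 7/40) → index 0
j=1: u_1=23/120 ∈ [7/40, 3/10) → index 1
j=2: u_2=7/24 ∈ [7/40, 3/10) → index 1
j=3: u_3=47/120 ∈ [3/10, 9/20) → index 2
j=4: u_4=59/120 ∈ [19/40, 3/5) → index 5
j=5: u_5=71/120 ∈ [19/40, 3/5) → index 5
j=6: u_6=83/120 ∈ [13/20, 17/20) → index 8
j=7: u_7=19/24 ∈ [13/20, 17/20) → index 8
j=8: u_8=107/120 ∈ [17/20, 1) → index 9
j=9: u_9=119/120 ∈ [17/20, 1) → index 9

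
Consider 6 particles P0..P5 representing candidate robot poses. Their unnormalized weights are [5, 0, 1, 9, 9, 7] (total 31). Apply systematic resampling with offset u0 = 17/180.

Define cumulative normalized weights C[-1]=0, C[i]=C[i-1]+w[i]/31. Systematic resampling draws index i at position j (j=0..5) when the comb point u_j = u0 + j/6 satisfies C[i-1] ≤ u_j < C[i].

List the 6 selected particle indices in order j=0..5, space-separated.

C = [5/31, 5/31, 6/31, 15/31, 24/31, 1]
j=0: u_0=17/180 ∈ [0, 5/31) → index 0
j=1: u_1=47/180 ∈ [6/31, 15/31) → index 3
j=2: u_2=77/180 ∈ [6/31, 15/31) → index 3
j=3: u_3=107/180 ∈ [15/31, 24/31) → index 4
j=4: u_4=137/180 ∈ [15/31, 24/31) → index 4
j=5: u_5=167/180 ∈ [24/31, 1) → index 5

0 3 3 4 4 5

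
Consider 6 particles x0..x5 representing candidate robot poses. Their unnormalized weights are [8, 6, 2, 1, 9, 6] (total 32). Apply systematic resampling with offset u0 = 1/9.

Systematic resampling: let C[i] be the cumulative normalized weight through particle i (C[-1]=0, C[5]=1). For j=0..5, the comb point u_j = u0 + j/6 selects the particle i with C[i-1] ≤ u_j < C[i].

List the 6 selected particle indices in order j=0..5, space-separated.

0 1 2 4 4 5

C = [1/4, 7/16, 1/2, 17/32, 13/16, 1]
j=0: u_0=1/9 ∈ [0, 1/4) → index 0
j=1: u_1=5/18 ∈ [1/4, 7/16) → index 1
j=2: u_2=4/9 ∈ [7/16, 1/2) → index 2
j=3: u_3=11/18 ∈ [17/32, 13/16) → index 4
j=4: u_4=7/9 ∈ [17/32, 13/16) → index 4
j=5: u_5=17/18 ∈ [13/16, 1) → index 5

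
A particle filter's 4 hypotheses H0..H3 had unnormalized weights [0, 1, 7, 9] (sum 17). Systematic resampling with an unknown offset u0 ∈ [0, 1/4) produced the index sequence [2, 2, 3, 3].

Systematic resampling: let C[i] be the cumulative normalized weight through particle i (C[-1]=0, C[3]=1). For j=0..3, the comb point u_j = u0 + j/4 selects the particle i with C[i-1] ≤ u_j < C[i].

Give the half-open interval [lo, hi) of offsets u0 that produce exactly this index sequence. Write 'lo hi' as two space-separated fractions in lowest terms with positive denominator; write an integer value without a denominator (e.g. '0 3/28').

1/17 15/68

C = [0, 1/17, 8/17, 1]
j=0 picked index 2: u0 ∈ [1/17, 8/17)
j=1 picked index 2: u0 ∈ [-13/68, 15/68)
j=2 picked index 3: u0 ∈ [-1/34, 1/2)
j=3 picked index 3: u0 ∈ [-19/68, 1/4)
intersection: [1/17, 15/68)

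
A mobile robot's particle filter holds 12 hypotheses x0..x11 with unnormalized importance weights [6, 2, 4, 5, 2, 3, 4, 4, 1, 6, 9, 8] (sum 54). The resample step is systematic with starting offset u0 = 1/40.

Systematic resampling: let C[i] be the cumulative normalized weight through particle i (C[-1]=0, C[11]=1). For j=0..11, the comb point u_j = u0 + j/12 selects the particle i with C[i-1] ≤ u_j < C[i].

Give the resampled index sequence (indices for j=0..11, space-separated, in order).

0 0 2 3 5 6 7 9 10 10 11 11

C = [1/9, 4/27, 2/9, 17/54, 19/54, 11/27, 13/27, 5/9, 31/54, 37/54, 23/27, 1]
j=0: u_0=1/40 ∈ [0, 1/9) → index 0
j=1: u_1=13/120 ∈ [0, 1/9) → index 0
j=2: u_2=23/120 ∈ [4/27, 2/9) → index 2
j=3: u_3=11/40 ∈ [2/9, 17/54) → index 3
j=4: u_4=43/120 ∈ [19/54, 11/27) → index 5
j=5: u_5=53/120 ∈ [11/27, 13/27) → index 6
j=6: u_6=21/40 ∈ [13/27, 5/9) → index 7
j=7: u_7=73/120 ∈ [31/54, 37/54) → index 9
j=8: u_8=83/120 ∈ [37/54, 23/27) → index 10
j=9: u_9=31/40 ∈ [37/54, 23/27) → index 10
j=10: u_10=103/120 ∈ [23/27, 1) → index 11
j=11: u_11=113/120 ∈ [23/27, 1) → index 11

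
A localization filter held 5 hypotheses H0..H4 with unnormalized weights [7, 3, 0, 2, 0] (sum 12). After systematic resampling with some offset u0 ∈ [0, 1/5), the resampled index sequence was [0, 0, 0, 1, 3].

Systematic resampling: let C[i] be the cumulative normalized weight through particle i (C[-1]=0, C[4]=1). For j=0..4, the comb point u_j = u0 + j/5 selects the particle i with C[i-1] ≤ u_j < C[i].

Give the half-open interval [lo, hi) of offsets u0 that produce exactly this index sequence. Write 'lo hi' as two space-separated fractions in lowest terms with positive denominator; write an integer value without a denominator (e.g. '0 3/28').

1/30 11/60

C = [7/12, 5/6, 5/6, 1, 1]
j=0 picked index 0: u0 ∈ [0, 7/12)
j=1 picked index 0: u0 ∈ [-1/5, 23/60)
j=2 picked index 0: u0 ∈ [-2/5, 11/60)
j=3 picked index 1: u0 ∈ [-1/60, 7/30)
j=4 picked index 3: u0 ∈ [1/30, 1/5)
intersection: [1/30, 11/60)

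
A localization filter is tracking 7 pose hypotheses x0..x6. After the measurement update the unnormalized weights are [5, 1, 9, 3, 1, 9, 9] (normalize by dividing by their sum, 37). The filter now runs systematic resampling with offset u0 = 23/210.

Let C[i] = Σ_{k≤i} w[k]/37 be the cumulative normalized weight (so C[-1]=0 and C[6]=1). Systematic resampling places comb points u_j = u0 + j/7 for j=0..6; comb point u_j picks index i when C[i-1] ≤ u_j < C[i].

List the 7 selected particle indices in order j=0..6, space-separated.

0 2 2 5 5 6 6

C = [5/37, 6/37, 15/37, 18/37, 19/37, 28/37, 1]
j=0: u_0=23/210 ∈ [0, 5/37) → index 0
j=1: u_1=53/210 ∈ [6/37, 15/37) → index 2
j=2: u_2=83/210 ∈ [6/37, 15/37) → index 2
j=3: u_3=113/210 ∈ [19/37, 28/37) → index 5
j=4: u_4=143/210 ∈ [19/37, 28/37) → index 5
j=5: u_5=173/210 ∈ [28/37, 1) → index 6
j=6: u_6=29/30 ∈ [28/37, 1) → index 6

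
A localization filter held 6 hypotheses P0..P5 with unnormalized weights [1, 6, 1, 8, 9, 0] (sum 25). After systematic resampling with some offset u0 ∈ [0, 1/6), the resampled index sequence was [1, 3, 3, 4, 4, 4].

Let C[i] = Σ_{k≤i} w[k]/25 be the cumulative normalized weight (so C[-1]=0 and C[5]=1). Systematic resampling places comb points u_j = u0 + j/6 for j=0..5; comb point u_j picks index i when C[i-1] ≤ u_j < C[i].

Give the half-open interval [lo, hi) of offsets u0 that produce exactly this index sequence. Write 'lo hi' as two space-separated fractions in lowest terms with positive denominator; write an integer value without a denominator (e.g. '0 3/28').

23/150 1/6

C = [1/25, 7/25, 8/25, 16/25, 1, 1]
j=0 picked index 1: u0 ∈ [1/25, 7/25)
j=1 picked index 3: u0 ∈ [23/150, 71/150)
j=2 picked index 3: u0 ∈ [-1/75, 23/75)
j=3 picked index 4: u0 ∈ [7/50, 1/2)
j=4 picked index 4: u0 ∈ [-2/75, 1/3)
j=5 picked index 4: u0 ∈ [-29/150, 1/6)
intersection: [23/150, 1/6)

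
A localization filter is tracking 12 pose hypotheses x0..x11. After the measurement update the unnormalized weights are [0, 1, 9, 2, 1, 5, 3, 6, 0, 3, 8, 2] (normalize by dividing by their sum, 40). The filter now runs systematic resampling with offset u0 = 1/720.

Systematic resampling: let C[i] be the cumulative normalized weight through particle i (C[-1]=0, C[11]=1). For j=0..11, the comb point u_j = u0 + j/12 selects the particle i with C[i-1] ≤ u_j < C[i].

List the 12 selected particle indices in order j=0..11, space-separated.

C = [0, 1/40, 1/4, 3/10, 13/40, 9/20, 21/40, 27/40, 27/40, 3/4, 19/20, 1]
j=0: u_0=1/720 ∈ [0, 1/40) → index 1
j=1: u_1=61/720 ∈ [1/40, 1/4) → index 2
j=2: u_2=121/720 ∈ [1/40, 1/4) → index 2
j=3: u_3=181/720 ∈ [1/4, 3/10) → index 3
j=4: u_4=241/720 ∈ [13/40, 9/20) → index 5
j=5: u_5=301/720 ∈ [13/40, 9/20) → index 5
j=6: u_6=361/720 ∈ [9/20, 21/40) → index 6
j=7: u_7=421/720 ∈ [21/40, 27/40) → index 7
j=8: u_8=481/720 ∈ [21/40, 27/40) → index 7
j=9: u_9=541/720 ∈ [3/4, 19/20) → index 10
j=10: u_10=601/720 ∈ [3/4, 19/20) → index 10
j=11: u_11=661/720 ∈ [3/4, 19/20) → index 10

1 2 2 3 5 5 6 7 7 10 10 10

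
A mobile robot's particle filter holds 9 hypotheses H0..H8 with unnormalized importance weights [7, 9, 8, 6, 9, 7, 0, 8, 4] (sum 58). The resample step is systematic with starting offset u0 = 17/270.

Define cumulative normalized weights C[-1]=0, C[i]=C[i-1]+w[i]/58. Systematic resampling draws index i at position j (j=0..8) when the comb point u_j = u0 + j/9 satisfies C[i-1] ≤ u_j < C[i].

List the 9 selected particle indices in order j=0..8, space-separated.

C = [7/58, 8/29, 12/29, 15/29, 39/58, 23/29, 23/29, 27/29, 1]
j=0: u_0=17/270 ∈ [0, 7/58) → index 0
j=1: u_1=47/270 ∈ [7/58, 8/29) → index 1
j=2: u_2=77/270 ∈ [8/29, 12/29) → index 2
j=3: u_3=107/270 ∈ [8/29, 12/29) → index 2
j=4: u_4=137/270 ∈ [12/29, 15/29) → index 3
j=5: u_5=167/270 ∈ [15/29, 39/58) → index 4
j=6: u_6=197/270 ∈ [39/58, 23/29) → index 5
j=7: u_7=227/270 ∈ [23/29, 27/29) → index 7
j=8: u_8=257/270 ∈ [27/29, 1) → index 8

0 1 2 2 3 4 5 7 8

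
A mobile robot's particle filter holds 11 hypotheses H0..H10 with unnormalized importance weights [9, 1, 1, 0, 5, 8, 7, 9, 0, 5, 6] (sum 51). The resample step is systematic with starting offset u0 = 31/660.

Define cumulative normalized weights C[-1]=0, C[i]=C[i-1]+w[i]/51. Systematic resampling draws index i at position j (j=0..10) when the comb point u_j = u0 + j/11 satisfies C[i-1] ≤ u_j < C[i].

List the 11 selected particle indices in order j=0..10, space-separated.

C = [3/17, 10/51, 11/51, 11/51, 16/51, 8/17, 31/51, 40/51, 40/51, 15/17, 1]
j=0: u_0=31/660 ∈ [0, 3/17) → index 0
j=1: u_1=91/660 ∈ [0, 3/17) → index 0
j=2: u_2=151/660 ∈ [11/51, 16/51) → index 4
j=3: u_3=211/660 ∈ [16/51, 8/17) → index 5
j=4: u_4=271/660 ∈ [16/51, 8/17) → index 5
j=5: u_5=331/660 ∈ [8/17, 31/51) → index 6
j=6: u_6=391/660 ∈ [8/17, 31/51) → index 6
j=7: u_7=41/60 ∈ [31/51, 40/51) → index 7
j=8: u_8=511/660 ∈ [31/51, 40/51) → index 7
j=9: u_9=571/660 ∈ [40/51, 15/17) → index 9
j=10: u_10=631/660 ∈ [15/17, 1) → index 10

0 0 4 5 5 6 6 7 7 9 10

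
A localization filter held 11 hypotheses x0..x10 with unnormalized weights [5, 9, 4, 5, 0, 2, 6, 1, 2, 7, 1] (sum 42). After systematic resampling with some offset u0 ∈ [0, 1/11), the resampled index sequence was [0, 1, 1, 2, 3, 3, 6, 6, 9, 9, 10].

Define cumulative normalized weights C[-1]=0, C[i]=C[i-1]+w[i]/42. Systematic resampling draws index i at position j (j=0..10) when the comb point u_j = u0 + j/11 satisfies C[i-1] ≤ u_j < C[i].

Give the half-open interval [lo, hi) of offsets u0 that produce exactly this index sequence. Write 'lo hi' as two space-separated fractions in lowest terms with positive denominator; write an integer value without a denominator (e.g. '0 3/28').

C = [5/42, 1/3, 3/7, 23/42, 23/42, 25/42, 31/42, 16/21, 17/21, 41/42, 1]
j=0 picked index 0: u0 ∈ [0, 5/42)
j=1 picked index 1: u0 ∈ [13/462, 8/33)
j=2 picked index 1: u0 ∈ [-29/462, 5/33)
j=3 picked index 2: u0 ∈ [2/33, 12/77)
j=4 picked index 3: u0 ∈ [5/77, 85/462)
j=5 picked index 3: u0 ∈ [-2/77, 43/462)
j=6 picked index 6: u0 ∈ [23/462, 89/462)
j=7 picked index 6: u0 ∈ [-19/462, 47/462)
j=8 picked index 9: u0 ∈ [19/231, 115/462)
j=9 picked index 9: u0 ∈ [-2/231, 73/462)
j=10 picked index 10: u0 ∈ [31/462, 1/11)
intersection: [19/231, 1/11)

19/231 1/11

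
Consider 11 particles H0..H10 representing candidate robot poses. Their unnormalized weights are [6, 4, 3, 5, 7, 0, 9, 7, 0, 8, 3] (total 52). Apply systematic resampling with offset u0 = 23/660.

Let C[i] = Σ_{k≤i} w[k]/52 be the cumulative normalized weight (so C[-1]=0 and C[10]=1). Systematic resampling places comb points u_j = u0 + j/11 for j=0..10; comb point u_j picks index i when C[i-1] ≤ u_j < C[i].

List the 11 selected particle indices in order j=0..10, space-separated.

0 1 2 3 4 6 6 7 7 9 10

C = [3/26, 5/26, 1/4, 9/26, 25/52, 25/52, 17/26, 41/52, 41/52, 49/52, 1]
j=0: u_0=23/660 ∈ [0, 3/26) → index 0
j=1: u_1=83/660 ∈ [3/26, 5/26) → index 1
j=2: u_2=13/60 ∈ [5/26, 1/4) → index 2
j=3: u_3=203/660 ∈ [1/4, 9/26) → index 3
j=4: u_4=263/660 ∈ [9/26, 25/52) → index 4
j=5: u_5=323/660 ∈ [25/52, 17/26) → index 6
j=6: u_6=383/660 ∈ [25/52, 17/26) → index 6
j=7: u_7=443/660 ∈ [17/26, 41/52) → index 7
j=8: u_8=503/660 ∈ [17/26, 41/52) → index 7
j=9: u_9=563/660 ∈ [41/52, 49/52) → index 9
j=10: u_10=623/660 ∈ [49/52, 1) → index 10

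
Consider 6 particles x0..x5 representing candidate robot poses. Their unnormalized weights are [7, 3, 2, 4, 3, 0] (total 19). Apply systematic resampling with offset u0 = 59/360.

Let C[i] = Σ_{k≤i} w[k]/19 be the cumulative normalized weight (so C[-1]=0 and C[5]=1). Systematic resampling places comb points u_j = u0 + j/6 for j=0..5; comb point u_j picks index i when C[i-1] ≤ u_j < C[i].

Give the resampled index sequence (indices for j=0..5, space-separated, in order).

C = [7/19, 10/19, 12/19, 16/19, 1, 1]
j=0: u_0=59/360 ∈ [0, 7/19) → index 0
j=1: u_1=119/360 ∈ [0, 7/19) → index 0
j=2: u_2=179/360 ∈ [7/19, 10/19) → index 1
j=3: u_3=239/360 ∈ [12/19, 16/19) → index 3
j=4: u_4=299/360 ∈ [12/19, 16/19) → index 3
j=5: u_5=359/360 ∈ [16/19, 1) → index 4

0 0 1 3 3 4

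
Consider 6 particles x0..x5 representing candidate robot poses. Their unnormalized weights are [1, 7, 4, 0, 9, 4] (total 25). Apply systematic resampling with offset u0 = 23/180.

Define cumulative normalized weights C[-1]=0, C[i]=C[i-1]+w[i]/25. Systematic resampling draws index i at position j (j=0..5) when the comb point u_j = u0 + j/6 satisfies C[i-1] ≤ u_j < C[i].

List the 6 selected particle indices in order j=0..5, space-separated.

C = [1/25, 8/25, 12/25, 12/25, 21/25, 1]
j=0: u_0=23/180 ∈ [1/25, 8/25) → index 1
j=1: u_1=53/180 ∈ [1/25, 8/25) → index 1
j=2: u_2=83/180 ∈ [8/25, 12/25) → index 2
j=3: u_3=113/180 ∈ [12/25, 21/25) → index 4
j=4: u_4=143/180 ∈ [12/25, 21/25) → index 4
j=5: u_5=173/180 ∈ [21/25, 1) → index 5

1 1 2 4 4 5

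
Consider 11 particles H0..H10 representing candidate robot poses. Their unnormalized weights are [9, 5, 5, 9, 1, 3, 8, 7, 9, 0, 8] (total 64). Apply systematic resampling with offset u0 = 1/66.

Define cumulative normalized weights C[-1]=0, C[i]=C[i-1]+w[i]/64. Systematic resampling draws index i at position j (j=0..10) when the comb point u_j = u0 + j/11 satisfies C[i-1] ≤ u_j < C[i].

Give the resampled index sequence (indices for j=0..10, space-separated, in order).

0 0 1 2 3 5 6 7 8 8 10

C = [9/64, 7/32, 19/64, 7/16, 29/64, 1/2, 5/8, 47/64, 7/8, 7/8, 1]
j=0: u_0=1/66 ∈ [0, 9/64) → index 0
j=1: u_1=7/66 ∈ [0, 9/64) → index 0
j=2: u_2=13/66 ∈ [9/64, 7/32) → index 1
j=3: u_3=19/66 ∈ [7/32, 19/64) → index 2
j=4: u_4=25/66 ∈ [19/64, 7/16) → index 3
j=5: u_5=31/66 ∈ [29/64, 1/2) → index 5
j=6: u_6=37/66 ∈ [1/2, 5/8) → index 6
j=7: u_7=43/66 ∈ [5/8, 47/64) → index 7
j=8: u_8=49/66 ∈ [47/64, 7/8) → index 8
j=9: u_9=5/6 ∈ [47/64, 7/8) → index 8
j=10: u_10=61/66 ∈ [7/8, 1) → index 10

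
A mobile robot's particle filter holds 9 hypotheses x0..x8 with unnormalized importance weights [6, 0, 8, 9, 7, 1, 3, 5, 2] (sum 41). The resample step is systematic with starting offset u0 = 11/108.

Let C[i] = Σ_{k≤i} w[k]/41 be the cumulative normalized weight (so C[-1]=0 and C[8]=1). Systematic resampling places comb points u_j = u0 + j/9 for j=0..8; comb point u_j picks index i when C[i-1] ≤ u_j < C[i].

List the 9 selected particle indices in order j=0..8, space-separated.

0 2 2 3 3 4 6 7 8

C = [6/41, 6/41, 14/41, 23/41, 30/41, 31/41, 34/41, 39/41, 1]
j=0: u_0=11/108 ∈ [0, 6/41) → index 0
j=1: u_1=23/108 ∈ [6/41, 14/41) → index 2
j=2: u_2=35/108 ∈ [6/41, 14/41) → index 2
j=3: u_3=47/108 ∈ [14/41, 23/41) → index 3
j=4: u_4=59/108 ∈ [14/41, 23/41) → index 3
j=5: u_5=71/108 ∈ [23/41, 30/41) → index 4
j=6: u_6=83/108 ∈ [31/41, 34/41) → index 6
j=7: u_7=95/108 ∈ [34/41, 39/41) → index 7
j=8: u_8=107/108 ∈ [39/41, 1) → index 8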